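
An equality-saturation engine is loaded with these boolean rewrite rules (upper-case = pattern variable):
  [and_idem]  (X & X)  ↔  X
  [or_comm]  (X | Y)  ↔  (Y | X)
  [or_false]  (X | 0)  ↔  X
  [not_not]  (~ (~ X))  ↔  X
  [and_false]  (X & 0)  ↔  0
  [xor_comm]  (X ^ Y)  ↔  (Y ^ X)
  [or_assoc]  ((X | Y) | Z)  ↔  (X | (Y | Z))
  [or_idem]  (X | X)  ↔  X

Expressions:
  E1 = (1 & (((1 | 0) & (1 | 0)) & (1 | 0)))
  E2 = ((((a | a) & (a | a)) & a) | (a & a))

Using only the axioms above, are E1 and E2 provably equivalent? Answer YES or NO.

All listed rules preserve value, hence provable equivalence implies equal values everywhere; look for a separating assignment.
a=0 gives E1 ↦ 1, E2 ↦ 0; values differ ⇒ not provably equivalent.

NO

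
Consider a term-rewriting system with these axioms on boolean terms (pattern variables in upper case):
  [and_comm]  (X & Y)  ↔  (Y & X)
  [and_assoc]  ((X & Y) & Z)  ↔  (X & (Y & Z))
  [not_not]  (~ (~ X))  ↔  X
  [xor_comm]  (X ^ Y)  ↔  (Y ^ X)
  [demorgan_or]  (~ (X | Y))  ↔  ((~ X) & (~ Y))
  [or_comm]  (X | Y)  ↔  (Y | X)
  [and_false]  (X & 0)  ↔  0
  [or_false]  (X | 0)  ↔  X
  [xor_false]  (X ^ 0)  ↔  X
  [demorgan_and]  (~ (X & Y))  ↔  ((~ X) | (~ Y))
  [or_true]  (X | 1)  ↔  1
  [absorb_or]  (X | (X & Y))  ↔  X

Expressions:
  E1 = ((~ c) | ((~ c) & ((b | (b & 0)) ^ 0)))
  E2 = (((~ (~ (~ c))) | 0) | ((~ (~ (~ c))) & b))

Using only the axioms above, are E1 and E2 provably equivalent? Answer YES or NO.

(1) ((b | (b & 0)) ^ 0)  =[xor_false →]=  (b | (b & 0))    ⊢ ((~ c) | ((~ c) & (b | (b & 0))))
(2) (b | (b & 0))  =[absorb_or →]=  b    ⊢ ((~ c) | ((~ c) & b))
(3) ((~ c) | ((~ c) & b))  =[absorb_or →]=  (~ c)
(4) c  =[not_not ←]=  (~ (~ c))    ⊢ (~ (~ (~ c)))
(5) (~ (~ (~ c)))  =[absorb_or ←]=  ((~ (~ (~ c))) | ((~ (~ (~ c))) & b))
(6) (~ (~ (~ c)))  =[or_false ←]=  ((~ (~ (~ c))) | 0)    ⊢ E2

YES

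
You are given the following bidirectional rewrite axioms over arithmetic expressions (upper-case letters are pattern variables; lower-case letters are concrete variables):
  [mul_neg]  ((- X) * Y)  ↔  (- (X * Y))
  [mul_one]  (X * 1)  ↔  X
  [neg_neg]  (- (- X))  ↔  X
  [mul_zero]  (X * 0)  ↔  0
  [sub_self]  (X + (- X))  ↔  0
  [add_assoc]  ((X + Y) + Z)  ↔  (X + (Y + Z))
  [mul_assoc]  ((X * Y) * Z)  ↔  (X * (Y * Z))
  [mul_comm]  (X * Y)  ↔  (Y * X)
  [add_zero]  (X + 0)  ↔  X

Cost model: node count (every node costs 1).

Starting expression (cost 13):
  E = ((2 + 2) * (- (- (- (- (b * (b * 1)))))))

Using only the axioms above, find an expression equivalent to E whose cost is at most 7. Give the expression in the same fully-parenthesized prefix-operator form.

((2 + 2) * (b * b))   [cost 7]

(1) (- (- (- (b * (b * 1)))))  =[neg_neg →]=  (- (b * (b * 1)))    ⊢ ((2 + 2) * (- (- (b * (b * 1)))))
(2) (b * 1)  =[mul_one →]=  b    ⊢ ((2 + 2) * (- (- (b * b))))
(3) (- (- (b * b)))  =[neg_neg →]=  (b * b)    ⊢ cost 7, within 7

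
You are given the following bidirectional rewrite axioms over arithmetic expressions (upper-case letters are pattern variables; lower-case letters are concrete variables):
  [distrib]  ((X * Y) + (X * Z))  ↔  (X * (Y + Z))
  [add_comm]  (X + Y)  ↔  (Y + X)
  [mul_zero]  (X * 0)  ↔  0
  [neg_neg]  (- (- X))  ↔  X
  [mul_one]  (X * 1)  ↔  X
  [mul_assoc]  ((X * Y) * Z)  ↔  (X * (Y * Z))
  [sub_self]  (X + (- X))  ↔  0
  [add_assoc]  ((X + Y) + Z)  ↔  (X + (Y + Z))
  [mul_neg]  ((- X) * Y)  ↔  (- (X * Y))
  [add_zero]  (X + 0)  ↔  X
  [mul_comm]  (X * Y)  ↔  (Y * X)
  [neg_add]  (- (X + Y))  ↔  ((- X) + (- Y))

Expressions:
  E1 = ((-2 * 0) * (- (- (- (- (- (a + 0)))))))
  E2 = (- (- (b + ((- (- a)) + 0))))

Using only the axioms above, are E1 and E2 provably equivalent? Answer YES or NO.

NO

Every axiom is a valid identity, so a rewrite proof would force E1 and E2 to agree under every assignment.
At a=0, b=1: E1 = 0 but E2 = 1; they differ, so no derivation exists.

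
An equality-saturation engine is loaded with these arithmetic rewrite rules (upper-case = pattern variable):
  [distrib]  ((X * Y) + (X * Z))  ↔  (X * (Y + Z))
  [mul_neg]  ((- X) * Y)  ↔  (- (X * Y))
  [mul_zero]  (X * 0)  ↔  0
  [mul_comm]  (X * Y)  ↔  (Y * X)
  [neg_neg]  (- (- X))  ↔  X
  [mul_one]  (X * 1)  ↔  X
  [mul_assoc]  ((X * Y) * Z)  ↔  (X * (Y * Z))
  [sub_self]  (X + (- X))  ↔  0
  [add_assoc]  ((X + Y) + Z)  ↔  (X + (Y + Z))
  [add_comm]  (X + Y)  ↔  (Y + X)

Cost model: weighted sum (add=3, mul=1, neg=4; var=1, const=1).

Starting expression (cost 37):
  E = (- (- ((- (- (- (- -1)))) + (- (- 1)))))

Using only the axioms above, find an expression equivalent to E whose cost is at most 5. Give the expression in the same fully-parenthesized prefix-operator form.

(1) (- (- (- -1)))  =[neg_neg →]=  (- -1)    ⊢ (- (- ((- (- -1)) + (- (- 1)))))
(2) (- (- -1))  =[neg_neg →]=  -1    ⊢ (- (- (-1 + (- (- 1)))))
(3) (- (- (-1 + (- (- 1)))))  =[neg_neg →]=  (-1 + (- (- 1)))
(4) (- (- 1))  =[neg_neg →]=  1    ⊢ cost 5, within 5

(-1 + 1)   [cost 5]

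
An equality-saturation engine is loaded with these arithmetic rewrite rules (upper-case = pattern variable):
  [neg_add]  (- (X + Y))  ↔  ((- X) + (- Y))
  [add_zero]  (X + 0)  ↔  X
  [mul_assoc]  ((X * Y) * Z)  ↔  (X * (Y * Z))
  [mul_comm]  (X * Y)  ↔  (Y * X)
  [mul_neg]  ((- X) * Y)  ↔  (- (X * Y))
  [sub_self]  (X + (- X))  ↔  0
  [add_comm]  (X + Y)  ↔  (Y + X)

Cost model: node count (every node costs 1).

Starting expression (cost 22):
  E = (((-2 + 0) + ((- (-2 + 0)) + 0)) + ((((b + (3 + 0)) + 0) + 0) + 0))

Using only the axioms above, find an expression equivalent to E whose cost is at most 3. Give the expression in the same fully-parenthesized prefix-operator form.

1. [add_zero →] ((((b + (3 + 0)) + 0) + 0) + 0)  →  (((b + (3 + 0)) + 0) + 0);  E = (((-2 + 0) + ((- (-2 + 0)) + 0)) + (((b + (3 + 0)) + 0) + 0))
2. [add_comm →] ((b + (3 + 0)) + 0)  →  (0 + (b + (3 + 0)));  E = (((-2 + 0) + ((- (-2 + 0)) + 0)) + ((0 + (b + (3 + 0))) + 0))
3. [add_zero →] (-2 + 0)  →  -2;  E = ((-2 + ((- (-2 + 0)) + 0)) + ((0 + (b + (3 + 0))) + 0))
4. [add_zero →] ((- (-2 + 0)) + 0)  →  (- (-2 + 0));  E = ((-2 + (- (-2 + 0))) + ((0 + (b + (3 + 0))) + 0))
5. [add_comm →] (0 + (b + (3 + 0)))  →  ((b + (3 + 0)) + 0);  E = ((-2 + (- (-2 + 0))) + (((b + (3 + 0)) + 0) + 0))
6. [add_zero →] ((b + (3 + 0)) + 0)  →  (b + (3 + 0));  E = ((-2 + (- (-2 + 0))) + ((b + (3 + 0)) + 0))
7. [add_zero →] (-2 + 0)  →  -2;  E = ((-2 + (- -2)) + ((b + (3 + 0)) + 0))
8. [add_zero →] ((b + (3 + 0)) + 0)  →  (b + (3 + 0));  E = ((-2 + (- -2)) + (b + (3 + 0)))
9. [sub_self →] (-2 + (- -2))  →  0;  E = (0 + (b + (3 + 0)))
10. [add_comm →] (0 + (b + (3 + 0)))  →  ((b + (3 + 0)) + 0)
11. [add_zero →] ((b + (3 + 0)) + 0)  →  (b + (3 + 0))
12. [add_zero →] (3 + 0)  →  3;  cost 3 ≤ 3, done

(b + 3)   [cost 3]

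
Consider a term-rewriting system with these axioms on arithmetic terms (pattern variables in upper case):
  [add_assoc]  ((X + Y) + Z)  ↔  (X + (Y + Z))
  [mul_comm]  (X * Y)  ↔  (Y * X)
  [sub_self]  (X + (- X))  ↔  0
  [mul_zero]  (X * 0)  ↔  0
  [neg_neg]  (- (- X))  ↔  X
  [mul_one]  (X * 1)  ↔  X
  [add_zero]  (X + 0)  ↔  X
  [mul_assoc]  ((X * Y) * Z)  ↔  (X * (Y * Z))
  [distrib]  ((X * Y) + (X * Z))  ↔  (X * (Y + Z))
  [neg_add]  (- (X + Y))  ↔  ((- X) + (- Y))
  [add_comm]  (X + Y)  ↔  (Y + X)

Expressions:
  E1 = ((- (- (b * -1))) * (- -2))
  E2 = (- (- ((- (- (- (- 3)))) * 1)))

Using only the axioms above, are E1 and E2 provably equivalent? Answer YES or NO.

The axioms are sound identities: if E1 ↔* E2 then E1 and E2 evaluate identically under any assignment.
Under b=0: E1 evaluates to 0, E2 to 3. Distinct ⇒ no rewrite sequence connects them.

NO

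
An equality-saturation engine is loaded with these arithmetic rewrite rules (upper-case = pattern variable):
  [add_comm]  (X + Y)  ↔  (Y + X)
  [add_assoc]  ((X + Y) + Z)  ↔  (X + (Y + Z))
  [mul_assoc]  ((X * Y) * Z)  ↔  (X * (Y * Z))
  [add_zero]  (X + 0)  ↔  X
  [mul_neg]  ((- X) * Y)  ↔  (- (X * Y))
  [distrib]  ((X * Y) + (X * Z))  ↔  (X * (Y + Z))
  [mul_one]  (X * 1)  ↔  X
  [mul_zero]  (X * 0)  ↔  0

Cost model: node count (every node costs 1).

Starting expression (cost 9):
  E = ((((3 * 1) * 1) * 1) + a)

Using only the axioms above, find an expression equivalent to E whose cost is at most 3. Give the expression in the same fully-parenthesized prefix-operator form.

1. [mul_one →] (3 * 1)  →  3;  E = (((3 * 1) * 1) + a)
2. [mul_one →] (3 * 1)  →  3;  E = ((3 * 1) + a)
3. [mul_one →] (3 * 1)  →  3;  cost 3 ≤ 3, done

(3 + a)   [cost 3]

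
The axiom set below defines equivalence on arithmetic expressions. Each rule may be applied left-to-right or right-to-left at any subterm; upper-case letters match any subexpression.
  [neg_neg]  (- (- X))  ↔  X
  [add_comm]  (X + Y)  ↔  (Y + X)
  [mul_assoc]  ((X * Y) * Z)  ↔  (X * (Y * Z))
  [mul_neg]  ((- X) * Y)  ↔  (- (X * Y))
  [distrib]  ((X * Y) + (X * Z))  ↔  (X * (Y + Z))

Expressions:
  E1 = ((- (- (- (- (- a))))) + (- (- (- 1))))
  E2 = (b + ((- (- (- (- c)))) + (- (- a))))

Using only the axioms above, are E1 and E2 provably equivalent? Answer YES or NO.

Every axiom is a valid identity, so a rewrite proof would force E1 and E2 to agree under every assignment.
At a=0, b=0, c=0: E1 = -1 but E2 = 0; they differ, so no derivation exists.

NO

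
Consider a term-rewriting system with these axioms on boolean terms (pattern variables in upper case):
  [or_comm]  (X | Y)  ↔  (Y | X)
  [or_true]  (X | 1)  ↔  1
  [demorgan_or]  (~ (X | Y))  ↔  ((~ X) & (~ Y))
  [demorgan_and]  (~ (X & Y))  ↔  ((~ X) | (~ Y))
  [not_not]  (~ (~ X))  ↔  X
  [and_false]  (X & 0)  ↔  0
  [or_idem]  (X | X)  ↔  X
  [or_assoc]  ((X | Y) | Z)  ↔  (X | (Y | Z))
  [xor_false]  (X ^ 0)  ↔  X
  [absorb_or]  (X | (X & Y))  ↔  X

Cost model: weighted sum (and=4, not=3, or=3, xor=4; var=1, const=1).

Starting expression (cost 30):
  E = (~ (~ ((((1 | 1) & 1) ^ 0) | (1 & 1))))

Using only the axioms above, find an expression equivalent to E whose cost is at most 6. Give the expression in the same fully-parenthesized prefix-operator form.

(1 & 1)   [cost 6]

step 1: xor_false (→) rewrites (((1 | 1) & 1) ^ 0) into ((1 | 1) & 1), now (~ (~ (((1 | 1) & 1) | (1 & 1))))
step 2: or_idem (→) rewrites (1 | 1) into 1, now (~ (~ ((1 & 1) | (1 & 1))))
step 3: or_idem (→) rewrites ((1 & 1) | (1 & 1)) into (1 & 1), now (~ (~ (1 & 1)))
step 4: not_not (→) rewrites (~ (~ (1 & 1))) into (1 & 1), reaching cost 6 (bound 6)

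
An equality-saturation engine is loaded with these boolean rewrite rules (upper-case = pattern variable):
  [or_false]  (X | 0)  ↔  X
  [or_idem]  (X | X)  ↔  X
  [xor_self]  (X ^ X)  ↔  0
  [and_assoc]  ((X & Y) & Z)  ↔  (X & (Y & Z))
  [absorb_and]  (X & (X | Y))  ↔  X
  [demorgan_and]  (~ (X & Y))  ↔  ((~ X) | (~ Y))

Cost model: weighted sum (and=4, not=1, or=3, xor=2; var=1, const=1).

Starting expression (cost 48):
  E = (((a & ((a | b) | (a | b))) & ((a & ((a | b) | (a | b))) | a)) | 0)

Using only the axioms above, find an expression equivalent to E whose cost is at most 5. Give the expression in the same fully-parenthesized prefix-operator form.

(1) ((a & ((a | b) | (a | b))) & ((a & ((a | b) | (a | b))) | a))  =[absorb_and →]=  (a & ((a | b) | (a | b)))    ⊢ ((a & ((a | b) | (a | b))) | 0)
(2) ((a | b) | (a | b))  =[or_idem →]=  (a | b)    ⊢ ((a & (a | b)) | 0)
(3) (a & (a | b))  =[absorb_and →]=  a    ⊢ cost 5, within 5

(a | 0)   [cost 5]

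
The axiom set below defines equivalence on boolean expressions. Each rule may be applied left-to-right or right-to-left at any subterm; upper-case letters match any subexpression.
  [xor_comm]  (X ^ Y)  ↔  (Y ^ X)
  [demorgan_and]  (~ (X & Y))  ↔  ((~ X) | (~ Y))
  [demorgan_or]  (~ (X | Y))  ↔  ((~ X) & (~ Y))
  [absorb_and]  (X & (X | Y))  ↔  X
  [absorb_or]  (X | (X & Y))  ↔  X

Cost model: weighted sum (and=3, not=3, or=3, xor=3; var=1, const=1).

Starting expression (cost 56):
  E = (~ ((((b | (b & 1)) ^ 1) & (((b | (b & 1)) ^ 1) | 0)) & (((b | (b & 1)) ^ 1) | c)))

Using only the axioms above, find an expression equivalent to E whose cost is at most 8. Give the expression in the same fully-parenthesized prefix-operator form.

1. [absorb_and →] (((b | (b & 1)) ^ 1) & (((b | (b & 1)) ^ 1) | 0))  →  ((b | (b & 1)) ^ 1);  E = (~ (((b | (b & 1)) ^ 1) & (((b | (b & 1)) ^ 1) | c)))
2. [absorb_and →] (((b | (b & 1)) ^ 1) & (((b | (b & 1)) ^ 1) | c))  →  ((b | (b & 1)) ^ 1);  E = (~ ((b | (b & 1)) ^ 1))
3. [absorb_or →] (b | (b & 1))  →  b;  cost 8 ≤ 8, done

(~ (b ^ 1))   [cost 8]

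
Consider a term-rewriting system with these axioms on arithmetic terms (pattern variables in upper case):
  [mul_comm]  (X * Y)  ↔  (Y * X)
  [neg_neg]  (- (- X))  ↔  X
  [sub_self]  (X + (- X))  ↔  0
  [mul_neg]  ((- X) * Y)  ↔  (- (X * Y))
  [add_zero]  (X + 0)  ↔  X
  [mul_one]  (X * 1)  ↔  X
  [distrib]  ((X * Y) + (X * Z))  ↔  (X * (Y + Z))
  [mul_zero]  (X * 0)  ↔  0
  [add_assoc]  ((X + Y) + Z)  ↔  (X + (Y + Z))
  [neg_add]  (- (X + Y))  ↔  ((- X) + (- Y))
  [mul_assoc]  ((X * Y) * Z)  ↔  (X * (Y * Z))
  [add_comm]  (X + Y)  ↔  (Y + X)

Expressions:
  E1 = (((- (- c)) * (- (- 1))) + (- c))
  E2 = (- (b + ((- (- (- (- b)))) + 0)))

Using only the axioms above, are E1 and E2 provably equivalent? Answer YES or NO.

The axioms are sound identities: if E1 ↔* E2 then E1 and E2 evaluate identically under any assignment.
Under b=1, c=0: E1 evaluates to 0, E2 to -2. Distinct ⇒ no rewrite sequence connects them.

NO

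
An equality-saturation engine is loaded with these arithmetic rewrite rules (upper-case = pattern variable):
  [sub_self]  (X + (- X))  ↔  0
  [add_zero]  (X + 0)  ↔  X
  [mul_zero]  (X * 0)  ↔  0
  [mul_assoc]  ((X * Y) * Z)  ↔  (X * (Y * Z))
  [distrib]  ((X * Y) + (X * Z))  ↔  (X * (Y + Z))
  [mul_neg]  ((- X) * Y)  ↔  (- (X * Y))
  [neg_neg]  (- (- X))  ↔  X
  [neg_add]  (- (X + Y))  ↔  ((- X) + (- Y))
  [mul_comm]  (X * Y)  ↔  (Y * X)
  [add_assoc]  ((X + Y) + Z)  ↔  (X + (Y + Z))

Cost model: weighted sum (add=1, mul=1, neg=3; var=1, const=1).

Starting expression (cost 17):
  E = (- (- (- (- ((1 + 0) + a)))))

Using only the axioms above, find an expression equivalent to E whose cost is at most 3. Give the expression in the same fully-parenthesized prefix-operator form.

(1 + a)   [cost 3]

step 1: add_zero (→) rewrites (1 + 0) into 1, now (- (- (- (- (1 + a)))))
step 2: neg_neg (→) rewrites (- (- (- (- (1 + a))))) into (- (- (1 + a)))
step 3: neg_neg (→) rewrites (- (- (1 + a))) into (1 + a), reaching cost 3 (bound 3)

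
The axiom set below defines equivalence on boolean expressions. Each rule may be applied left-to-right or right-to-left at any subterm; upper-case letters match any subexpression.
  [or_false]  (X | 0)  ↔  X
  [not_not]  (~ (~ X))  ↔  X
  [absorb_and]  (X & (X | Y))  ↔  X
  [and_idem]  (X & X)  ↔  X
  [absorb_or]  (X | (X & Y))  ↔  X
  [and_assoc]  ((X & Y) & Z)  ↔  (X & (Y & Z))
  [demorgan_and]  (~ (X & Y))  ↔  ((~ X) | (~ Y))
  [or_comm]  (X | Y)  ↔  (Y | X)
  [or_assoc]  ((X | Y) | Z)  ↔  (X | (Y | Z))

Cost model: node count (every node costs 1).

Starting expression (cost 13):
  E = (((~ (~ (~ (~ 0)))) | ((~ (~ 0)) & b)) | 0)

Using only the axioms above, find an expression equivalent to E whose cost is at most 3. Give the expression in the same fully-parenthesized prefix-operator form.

(0 | 0)   [cost 3]

(1) (~ (~ (~ 0)))  =[not_not →]=  (~ 0)    ⊢ (((~ (~ 0)) | ((~ (~ 0)) & b)) | 0)
(2) ((~ (~ 0)) | ((~ (~ 0)) & b))  =[absorb_or →]=  (~ (~ 0))    ⊢ ((~ (~ 0)) | 0)
(3) (~ (~ 0))  =[not_not →]=  0    ⊢ cost 3, within 3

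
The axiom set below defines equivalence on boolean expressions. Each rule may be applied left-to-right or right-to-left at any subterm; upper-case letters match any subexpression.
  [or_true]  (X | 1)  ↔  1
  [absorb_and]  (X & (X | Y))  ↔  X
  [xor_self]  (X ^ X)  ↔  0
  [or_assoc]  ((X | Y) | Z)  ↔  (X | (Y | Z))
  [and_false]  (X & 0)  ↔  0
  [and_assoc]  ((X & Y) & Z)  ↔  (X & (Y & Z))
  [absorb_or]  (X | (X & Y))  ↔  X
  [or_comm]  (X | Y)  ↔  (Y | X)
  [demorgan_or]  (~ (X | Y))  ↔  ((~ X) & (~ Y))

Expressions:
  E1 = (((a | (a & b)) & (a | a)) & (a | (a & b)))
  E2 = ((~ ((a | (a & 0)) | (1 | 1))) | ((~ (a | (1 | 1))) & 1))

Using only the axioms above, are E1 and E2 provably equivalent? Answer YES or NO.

The axioms are sound identities: if E1 ↔* E2 then E1 and E2 evaluate identically under any assignment.
Under a=1, b=0: E1 evaluates to 1, E2 to 0. Distinct ⇒ no rewrite sequence connects them.

NO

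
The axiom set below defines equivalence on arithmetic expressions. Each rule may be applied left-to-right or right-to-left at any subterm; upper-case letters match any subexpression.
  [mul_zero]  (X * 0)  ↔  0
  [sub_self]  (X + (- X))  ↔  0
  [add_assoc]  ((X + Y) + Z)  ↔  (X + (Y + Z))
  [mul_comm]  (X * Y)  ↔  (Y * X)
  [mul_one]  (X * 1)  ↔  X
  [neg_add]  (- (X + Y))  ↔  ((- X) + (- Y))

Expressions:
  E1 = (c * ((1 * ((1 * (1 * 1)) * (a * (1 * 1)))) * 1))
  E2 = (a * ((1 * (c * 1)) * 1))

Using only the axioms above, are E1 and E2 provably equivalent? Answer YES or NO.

step 1: mul_one (→) rewrites ((1 * ((1 * (1 * 1)) * (a * (1 * 1)))) * 1) into (1 * ((1 * (1 * 1)) * (a * (1 * 1)))), now (c * (1 * ((1 * (1 * 1)) * (a * (1 * 1)))))
step 2: mul_comm (→) rewrites (1 * (1 * 1)) into ((1 * 1) * 1), now (c * (1 * (((1 * 1) * 1) * (a * (1 * 1)))))
step 3: mul_one (→) rewrites ((1 * 1) * 1) into (1 * 1), now (c * (1 * ((1 * 1) * (a * (1 * 1)))))
step 4: mul_one (→) rewrites (1 * 1) into 1, now (c * (1 * (1 * (a * (1 * 1)))))
step 5: mul_comm (→) rewrites (c * (1 * (1 * (a * (1 * 1))))) into ((1 * (1 * (a * (1 * 1)))) * c)
step 6: mul_comm (→) rewrites (1 * (1 * (a * (1 * 1)))) into ((1 * (a * (1 * 1))) * 1), now (((1 * (a * (1 * 1))) * 1) * c)
step 7: mul_one (→) rewrites (1 * 1) into 1, now (((1 * (a * 1)) * 1) * c)
step 8: mul_one (→) rewrites ((1 * (a * 1)) * 1) into (1 * (a * 1)), now ((1 * (a * 1)) * c)
step 9: mul_comm (→) rewrites (1 * (a * 1)) into ((a * 1) * 1), now (((a * 1) * 1) * c)
step 10: mul_one (→) rewrites ((a * 1) * 1) into (a * 1), now ((a * 1) * c)
step 11: mul_one (→) rewrites (a * 1) into a, now (a * c)
step 12: mul_one (←) rewrites c into (c * 1), now (a * (c * 1))
step 13: mul_one (←) rewrites (c * 1) into ((c * 1) * 1), now (a * ((c * 1) * 1))
step 14: mul_comm (→) rewrites ((c * 1) * 1) into (1 * (c * 1)), now (a * (1 * (c * 1)))
step 15: mul_one (←) rewrites (1 * (c * 1)) into ((1 * (c * 1)) * 1), which is E2

YES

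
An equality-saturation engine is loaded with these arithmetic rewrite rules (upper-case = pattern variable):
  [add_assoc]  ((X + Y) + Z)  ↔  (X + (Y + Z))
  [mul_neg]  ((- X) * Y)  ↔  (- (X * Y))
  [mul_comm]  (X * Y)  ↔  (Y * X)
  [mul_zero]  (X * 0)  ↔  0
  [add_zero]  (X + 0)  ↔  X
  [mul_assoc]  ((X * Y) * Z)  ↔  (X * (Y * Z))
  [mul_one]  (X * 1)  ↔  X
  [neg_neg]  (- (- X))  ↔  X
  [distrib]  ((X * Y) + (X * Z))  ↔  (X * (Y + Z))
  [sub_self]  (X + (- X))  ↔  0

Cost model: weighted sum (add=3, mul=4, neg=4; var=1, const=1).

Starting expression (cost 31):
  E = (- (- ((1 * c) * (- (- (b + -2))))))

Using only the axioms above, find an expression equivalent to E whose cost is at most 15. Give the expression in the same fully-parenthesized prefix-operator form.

(1) (- (- ((1 * c) * (- (- (b + -2))))))  =[neg_neg →]=  ((1 * c) * (- (- (b + -2))))
(2) (- (- (b + -2)))  =[neg_neg →]=  (b + -2)    ⊢ cost 15, within 15

((1 * c) * (b + -2))   [cost 15]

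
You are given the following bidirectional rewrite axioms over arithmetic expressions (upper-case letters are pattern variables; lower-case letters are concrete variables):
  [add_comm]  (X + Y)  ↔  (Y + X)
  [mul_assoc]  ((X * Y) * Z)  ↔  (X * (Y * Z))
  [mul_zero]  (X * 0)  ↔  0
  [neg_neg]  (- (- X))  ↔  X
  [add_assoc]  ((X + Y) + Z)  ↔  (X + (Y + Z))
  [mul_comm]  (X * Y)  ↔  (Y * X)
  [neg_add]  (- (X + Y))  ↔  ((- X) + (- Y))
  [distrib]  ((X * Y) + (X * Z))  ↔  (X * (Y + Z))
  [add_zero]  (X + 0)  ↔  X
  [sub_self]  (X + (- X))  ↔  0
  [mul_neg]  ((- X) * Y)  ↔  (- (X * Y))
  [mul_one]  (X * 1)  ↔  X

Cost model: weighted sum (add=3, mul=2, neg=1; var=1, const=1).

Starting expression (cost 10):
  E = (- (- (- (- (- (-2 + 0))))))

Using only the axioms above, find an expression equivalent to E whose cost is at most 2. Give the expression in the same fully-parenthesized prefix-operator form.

1. [neg_neg →] (- (- (- (- (- (-2 + 0))))))  →  (- (- (- (-2 + 0))))
2. [neg_neg →] (- (- (- (-2 + 0))))  →  (- (-2 + 0))
3. [add_zero →] (-2 + 0)  →  -2;  cost 2 ≤ 2, done

(- -2)   [cost 2]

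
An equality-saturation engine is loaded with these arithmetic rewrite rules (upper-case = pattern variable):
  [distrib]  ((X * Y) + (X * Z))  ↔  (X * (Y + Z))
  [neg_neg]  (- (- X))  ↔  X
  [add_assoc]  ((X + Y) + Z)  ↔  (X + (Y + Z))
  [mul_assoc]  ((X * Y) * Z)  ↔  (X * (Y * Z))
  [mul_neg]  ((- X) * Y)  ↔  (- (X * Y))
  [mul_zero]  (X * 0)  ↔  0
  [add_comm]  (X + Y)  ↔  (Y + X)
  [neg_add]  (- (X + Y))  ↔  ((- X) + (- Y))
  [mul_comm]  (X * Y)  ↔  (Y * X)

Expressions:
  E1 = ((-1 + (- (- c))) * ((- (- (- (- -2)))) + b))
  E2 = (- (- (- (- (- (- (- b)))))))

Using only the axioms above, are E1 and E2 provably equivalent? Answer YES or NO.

NO

All listed rules preserve value, hence provable equivalence implies equal values everywhere; look for a separating assignment.
b=0, c=0 gives E1 ↦ 2, E2 ↦ 0; values differ ⇒ not provably equivalent.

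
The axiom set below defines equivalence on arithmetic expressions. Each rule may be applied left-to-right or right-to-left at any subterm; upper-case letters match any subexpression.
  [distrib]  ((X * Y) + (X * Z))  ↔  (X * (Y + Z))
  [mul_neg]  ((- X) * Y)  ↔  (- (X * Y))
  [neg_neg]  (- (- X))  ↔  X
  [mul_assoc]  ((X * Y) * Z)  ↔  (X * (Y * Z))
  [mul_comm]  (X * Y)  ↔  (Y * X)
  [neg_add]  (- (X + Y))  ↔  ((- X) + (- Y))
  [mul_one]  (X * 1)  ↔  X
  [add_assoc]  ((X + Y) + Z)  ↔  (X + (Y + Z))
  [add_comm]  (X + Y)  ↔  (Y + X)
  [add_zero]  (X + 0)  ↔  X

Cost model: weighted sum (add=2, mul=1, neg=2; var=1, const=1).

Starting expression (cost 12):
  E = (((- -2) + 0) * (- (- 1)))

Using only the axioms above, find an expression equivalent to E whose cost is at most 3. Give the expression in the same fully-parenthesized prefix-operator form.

(- -2)   [cost 3]

step 1: neg_neg (→) rewrites (- (- 1)) into 1, now (((- -2) + 0) * 1)
step 2: mul_one (→) rewrites (((- -2) + 0) * 1) into ((- -2) + 0)
step 3: add_zero (→) rewrites ((- -2) + 0) into (- -2), reaching cost 3 (bound 3)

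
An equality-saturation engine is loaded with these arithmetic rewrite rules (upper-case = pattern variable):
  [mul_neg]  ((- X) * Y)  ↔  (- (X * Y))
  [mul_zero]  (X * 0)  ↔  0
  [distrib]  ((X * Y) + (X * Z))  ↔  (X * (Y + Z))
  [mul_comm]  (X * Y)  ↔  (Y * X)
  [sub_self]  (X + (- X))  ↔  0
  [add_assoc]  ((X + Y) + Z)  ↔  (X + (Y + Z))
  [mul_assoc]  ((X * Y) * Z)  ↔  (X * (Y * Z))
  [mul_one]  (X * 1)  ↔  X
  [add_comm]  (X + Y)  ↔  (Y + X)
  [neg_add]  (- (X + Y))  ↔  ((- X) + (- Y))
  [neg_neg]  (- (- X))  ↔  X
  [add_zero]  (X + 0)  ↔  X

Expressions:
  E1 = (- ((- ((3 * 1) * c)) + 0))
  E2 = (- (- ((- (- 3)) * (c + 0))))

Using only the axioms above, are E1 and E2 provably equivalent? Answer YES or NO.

YES

step 1: add_zero (→) rewrites ((- ((3 * 1) * c)) + 0) into (- ((3 * 1) * c)), now (- (- ((3 * 1) * c)))
step 2: mul_one (→) rewrites (3 * 1) into 3, now (- (- (3 * c)))
step 3: neg_neg (→) rewrites (- (- (3 * c))) into (3 * c)
step 4: neg_neg (←) rewrites 3 into (- (- 3)), now ((- (- 3)) * c)
step 5: neg_neg (←) rewrites ((- (- 3)) * c) into (- (- ((- (- 3)) * c)))
step 6: add_zero (←) rewrites c into (c + 0), which is E2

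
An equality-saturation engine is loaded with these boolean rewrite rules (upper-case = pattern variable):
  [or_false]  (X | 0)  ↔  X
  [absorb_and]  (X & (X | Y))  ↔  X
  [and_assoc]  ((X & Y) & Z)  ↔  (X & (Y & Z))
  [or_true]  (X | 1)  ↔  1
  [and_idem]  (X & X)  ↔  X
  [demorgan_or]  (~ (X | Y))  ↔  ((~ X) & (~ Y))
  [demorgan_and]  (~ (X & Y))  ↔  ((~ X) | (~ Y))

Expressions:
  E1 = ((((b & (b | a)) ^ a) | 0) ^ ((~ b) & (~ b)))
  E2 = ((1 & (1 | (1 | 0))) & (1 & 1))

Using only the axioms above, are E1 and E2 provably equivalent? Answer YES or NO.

The axioms are sound identities: if E1 ↔* E2 then E1 and E2 evaluate identically under any assignment.
Under a=1, b=0: E1 evaluates to 0, E2 to 1. Distinct ⇒ no rewrite sequence connects them.

NO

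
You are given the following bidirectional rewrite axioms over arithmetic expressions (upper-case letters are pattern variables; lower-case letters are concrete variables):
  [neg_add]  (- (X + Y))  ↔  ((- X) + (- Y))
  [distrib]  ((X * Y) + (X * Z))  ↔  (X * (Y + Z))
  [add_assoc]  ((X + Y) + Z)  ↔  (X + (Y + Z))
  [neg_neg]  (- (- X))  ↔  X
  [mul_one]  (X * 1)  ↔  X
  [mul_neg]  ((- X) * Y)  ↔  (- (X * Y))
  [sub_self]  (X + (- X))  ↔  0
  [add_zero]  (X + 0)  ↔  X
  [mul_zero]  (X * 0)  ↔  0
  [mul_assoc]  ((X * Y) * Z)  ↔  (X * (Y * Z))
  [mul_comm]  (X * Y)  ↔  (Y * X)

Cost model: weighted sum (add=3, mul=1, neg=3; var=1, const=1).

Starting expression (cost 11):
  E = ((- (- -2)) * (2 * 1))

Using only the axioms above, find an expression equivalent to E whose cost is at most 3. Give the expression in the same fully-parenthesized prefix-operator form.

(2 * -2)   [cost 3]

(1) ((- (- -2)) * (2 * 1))  =[mul_comm →]=  ((2 * 1) * (- (- -2)))
(2) (2 * 1)  =[mul_one →]=  2    ⊢ (2 * (- (- -2)))
(3) (- (- -2))  =[neg_neg →]=  -2    ⊢ cost 3, within 3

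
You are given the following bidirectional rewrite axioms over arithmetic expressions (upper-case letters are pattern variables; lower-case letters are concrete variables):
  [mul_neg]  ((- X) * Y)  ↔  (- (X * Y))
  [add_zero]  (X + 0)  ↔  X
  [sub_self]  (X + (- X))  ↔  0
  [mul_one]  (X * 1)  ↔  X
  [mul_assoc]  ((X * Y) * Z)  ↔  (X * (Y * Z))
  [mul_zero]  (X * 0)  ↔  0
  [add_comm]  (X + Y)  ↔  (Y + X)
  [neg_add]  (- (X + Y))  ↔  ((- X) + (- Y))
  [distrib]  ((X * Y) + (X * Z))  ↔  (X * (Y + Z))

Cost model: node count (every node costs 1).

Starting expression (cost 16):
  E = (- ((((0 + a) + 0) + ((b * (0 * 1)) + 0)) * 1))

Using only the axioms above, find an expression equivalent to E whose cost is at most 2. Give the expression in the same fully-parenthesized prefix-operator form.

(1) (0 * 1)  =[mul_one →]=  0    ⊢ (- ((((0 + a) + 0) + ((b * 0) + 0)) * 1))
(2) (b * 0)  =[mul_zero →]=  0    ⊢ (- ((((0 + a) + 0) + (0 + 0)) * 1))
(3) (0 + a)  =[add_comm →]=  (a + 0)    ⊢ (- ((((a + 0) + 0) + (0 + 0)) * 1))
(4) (0 + 0)  =[add_zero →]=  0    ⊢ (- ((((a + 0) + 0) + 0) * 1))
(5) (a + 0)  =[add_zero →]=  a    ⊢ (- (((a + 0) + 0) * 1))
(6) ((a + 0) + 0)  =[add_zero →]=  (a + 0)    ⊢ (- ((a + 0) * 1))
(7) ((a + 0) * 1)  =[mul_one →]=  (a + 0)    ⊢ (- (a + 0))
(8) (a + 0)  =[add_zero →]=  a    ⊢ cost 2, within 2

(- a)   [cost 2]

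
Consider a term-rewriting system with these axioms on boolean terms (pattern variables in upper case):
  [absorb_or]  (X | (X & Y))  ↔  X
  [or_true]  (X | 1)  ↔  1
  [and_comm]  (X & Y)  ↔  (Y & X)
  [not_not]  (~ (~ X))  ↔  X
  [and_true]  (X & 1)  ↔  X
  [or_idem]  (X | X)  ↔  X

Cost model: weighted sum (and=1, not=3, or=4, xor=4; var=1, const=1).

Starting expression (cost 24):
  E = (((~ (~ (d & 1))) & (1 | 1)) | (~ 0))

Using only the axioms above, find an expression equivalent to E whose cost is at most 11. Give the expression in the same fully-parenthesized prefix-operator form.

1. [or_idem →] (1 | 1)  →  1;  E = (((~ (~ (d & 1))) & 1) | (~ 0))
2. [and_true →] ((~ (~ (d & 1))) & 1)  →  (~ (~ (d & 1)));  E = ((~ (~ (d & 1))) | (~ 0))
3. [not_not →] (~ (~ (d & 1)))  →  (d & 1);  cost 11 ≤ 11, done

((d & 1) | (~ 0))   [cost 11]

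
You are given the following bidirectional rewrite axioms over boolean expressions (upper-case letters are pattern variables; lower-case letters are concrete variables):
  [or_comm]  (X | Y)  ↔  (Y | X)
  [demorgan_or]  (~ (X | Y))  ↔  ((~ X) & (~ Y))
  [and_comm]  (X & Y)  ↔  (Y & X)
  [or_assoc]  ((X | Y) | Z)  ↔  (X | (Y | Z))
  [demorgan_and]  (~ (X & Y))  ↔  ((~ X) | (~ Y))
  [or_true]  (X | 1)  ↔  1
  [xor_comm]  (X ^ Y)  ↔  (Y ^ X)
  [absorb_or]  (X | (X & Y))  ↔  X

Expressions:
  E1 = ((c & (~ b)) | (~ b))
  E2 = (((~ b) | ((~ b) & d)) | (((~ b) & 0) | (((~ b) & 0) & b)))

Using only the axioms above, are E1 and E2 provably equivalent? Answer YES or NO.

1. [or_comm →] ((c & (~ b)) | (~ b))  →  ((~ b) | (c & (~ b)))
2. [and_comm →] (c & (~ b))  →  ((~ b) & c);  E1 = ((~ b) | ((~ b) & c))
3. [absorb_or →] ((~ b) | ((~ b) & c))  →  (~ b)
4. [absorb_or ←] (~ b)  →  ((~ b) | ((~ b) & 0))
5. [absorb_or ←] (~ b)  →  ((~ b) | ((~ b) & d));  E1 = (((~ b) | ((~ b) & d)) | ((~ b) & 0))
6. [absorb_or ←] ((~ b) & 0)  →  (((~ b) & 0) | (((~ b) & 0) & b));  this is E2

YES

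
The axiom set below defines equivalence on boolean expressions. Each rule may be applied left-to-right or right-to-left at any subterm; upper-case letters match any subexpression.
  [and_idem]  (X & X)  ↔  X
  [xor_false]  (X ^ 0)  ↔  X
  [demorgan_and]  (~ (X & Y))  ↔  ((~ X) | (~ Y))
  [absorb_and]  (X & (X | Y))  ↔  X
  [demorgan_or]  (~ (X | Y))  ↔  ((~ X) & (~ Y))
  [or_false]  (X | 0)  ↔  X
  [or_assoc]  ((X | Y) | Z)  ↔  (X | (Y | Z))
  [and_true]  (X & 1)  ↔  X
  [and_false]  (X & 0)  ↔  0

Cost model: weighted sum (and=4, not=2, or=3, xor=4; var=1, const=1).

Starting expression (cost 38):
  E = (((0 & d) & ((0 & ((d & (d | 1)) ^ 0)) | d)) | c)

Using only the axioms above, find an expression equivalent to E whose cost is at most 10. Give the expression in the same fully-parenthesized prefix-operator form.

((0 & d) | c)   [cost 10]

step 1: xor_false (→) rewrites ((d & (d | 1)) ^ 0) into (d & (d | 1)), now (((0 & d) & ((0 & (d & (d | 1))) | d)) | c)
step 2: absorb_and (→) rewrites (d & (d | 1)) into d, now (((0 & d) & ((0 & d) | d)) | c)
step 3: absorb_and (→) rewrites ((0 & d) & ((0 & d) | d)) into (0 & d), reaching cost 10 (bound 10)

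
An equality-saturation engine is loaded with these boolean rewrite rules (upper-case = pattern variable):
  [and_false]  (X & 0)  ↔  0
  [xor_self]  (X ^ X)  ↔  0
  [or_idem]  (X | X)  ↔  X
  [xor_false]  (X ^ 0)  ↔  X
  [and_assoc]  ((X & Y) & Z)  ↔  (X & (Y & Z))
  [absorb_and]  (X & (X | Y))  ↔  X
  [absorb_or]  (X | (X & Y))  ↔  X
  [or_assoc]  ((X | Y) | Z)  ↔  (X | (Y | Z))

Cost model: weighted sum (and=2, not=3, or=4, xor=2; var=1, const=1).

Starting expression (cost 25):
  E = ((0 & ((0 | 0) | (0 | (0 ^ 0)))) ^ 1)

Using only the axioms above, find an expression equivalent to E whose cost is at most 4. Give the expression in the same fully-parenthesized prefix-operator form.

step 1: xor_false (→) rewrites (0 ^ 0) into 0, now ((0 & ((0 | 0) | (0 | 0))) ^ 1)
step 2: or_idem (→) rewrites ((0 | 0) | (0 | 0)) into (0 | 0), now ((0 & (0 | 0)) ^ 1)
step 3: absorb_and (→) rewrites (0 & (0 | 0)) into 0, reaching cost 4 (bound 4)

(0 ^ 1)   [cost 4]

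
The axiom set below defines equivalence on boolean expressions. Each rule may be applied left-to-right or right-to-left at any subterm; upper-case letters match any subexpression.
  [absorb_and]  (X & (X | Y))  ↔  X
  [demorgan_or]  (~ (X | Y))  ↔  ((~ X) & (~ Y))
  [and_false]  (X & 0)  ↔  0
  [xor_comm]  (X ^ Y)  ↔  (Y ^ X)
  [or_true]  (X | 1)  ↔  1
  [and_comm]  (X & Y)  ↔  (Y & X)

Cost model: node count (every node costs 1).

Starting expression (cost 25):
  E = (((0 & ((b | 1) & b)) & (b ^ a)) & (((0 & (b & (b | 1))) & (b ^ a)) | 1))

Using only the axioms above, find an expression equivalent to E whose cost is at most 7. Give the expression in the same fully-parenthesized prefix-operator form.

((0 & b) & (b ^ a))   [cost 7]

1. [and_comm →] ((b | 1) & b)  →  (b & (b | 1));  E = (((0 & (b & (b | 1))) & (b ^ a)) & (((0 & (b & (b | 1))) & (b ^ a)) | 1))
2. [absorb_and →] (((0 & (b & (b | 1))) & (b ^ a)) & (((0 & (b & (b | 1))) & (b ^ a)) | 1))  →  ((0 & (b & (b | 1))) & (b ^ a))
3. [absorb_and →] (b & (b | 1))  →  b;  cost 7 ≤ 7, done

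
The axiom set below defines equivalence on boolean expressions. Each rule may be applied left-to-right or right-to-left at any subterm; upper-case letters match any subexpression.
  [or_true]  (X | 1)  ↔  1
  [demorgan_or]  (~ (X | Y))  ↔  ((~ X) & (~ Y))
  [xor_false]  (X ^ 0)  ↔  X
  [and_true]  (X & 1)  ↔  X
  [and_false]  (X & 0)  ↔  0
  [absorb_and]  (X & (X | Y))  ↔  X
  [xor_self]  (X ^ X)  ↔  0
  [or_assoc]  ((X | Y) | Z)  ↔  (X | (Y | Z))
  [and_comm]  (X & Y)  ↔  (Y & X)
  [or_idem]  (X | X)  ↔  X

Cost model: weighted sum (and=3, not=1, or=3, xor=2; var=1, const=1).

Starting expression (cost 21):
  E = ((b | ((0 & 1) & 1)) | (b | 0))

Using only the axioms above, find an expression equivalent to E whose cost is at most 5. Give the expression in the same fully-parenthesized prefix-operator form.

(b | 0)   [cost 5]

(1) ((0 & 1) & 1)  =[and_true →]=  (0 & 1)    ⊢ ((b | (0 & 1)) | (b | 0))
(2) (0 & 1)  =[and_true →]=  0    ⊢ ((b | 0) | (b | 0))
(3) ((b | 0) | (b | 0))  =[or_idem →]=  (b | 0)    ⊢ cost 5, within 5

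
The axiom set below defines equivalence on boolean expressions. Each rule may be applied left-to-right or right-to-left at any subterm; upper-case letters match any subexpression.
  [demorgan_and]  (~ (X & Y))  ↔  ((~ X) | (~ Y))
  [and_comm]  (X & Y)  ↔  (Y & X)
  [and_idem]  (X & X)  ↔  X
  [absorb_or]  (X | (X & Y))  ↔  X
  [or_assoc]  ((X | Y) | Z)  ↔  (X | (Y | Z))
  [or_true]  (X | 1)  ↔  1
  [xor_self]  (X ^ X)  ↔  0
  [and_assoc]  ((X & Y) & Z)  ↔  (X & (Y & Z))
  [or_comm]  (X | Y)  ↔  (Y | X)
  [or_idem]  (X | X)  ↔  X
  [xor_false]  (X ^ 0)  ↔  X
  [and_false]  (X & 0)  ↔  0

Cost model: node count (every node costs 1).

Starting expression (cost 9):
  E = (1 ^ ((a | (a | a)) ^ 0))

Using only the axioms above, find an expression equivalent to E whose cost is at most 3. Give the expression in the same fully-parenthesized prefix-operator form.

(1) (a | a)  =[or_idem →]=  a    ⊢ (1 ^ ((a | a) ^ 0))
(2) ((a | a) ^ 0)  =[xor_false →]=  (a | a)    ⊢ (1 ^ (a | a))
(3) (a | a)  =[or_idem →]=  a    ⊢ cost 3, within 3

(1 ^ a)   [cost 3]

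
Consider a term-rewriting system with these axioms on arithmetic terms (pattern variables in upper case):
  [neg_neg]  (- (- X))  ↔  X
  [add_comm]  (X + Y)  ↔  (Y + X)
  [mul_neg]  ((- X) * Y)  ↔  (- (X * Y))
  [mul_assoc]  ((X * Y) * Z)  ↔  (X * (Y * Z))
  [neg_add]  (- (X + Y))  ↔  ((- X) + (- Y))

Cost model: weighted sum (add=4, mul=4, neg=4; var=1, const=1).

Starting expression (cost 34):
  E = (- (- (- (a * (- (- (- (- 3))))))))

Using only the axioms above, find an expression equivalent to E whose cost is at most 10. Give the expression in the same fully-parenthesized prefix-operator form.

(- (a * 3))   [cost 10]

(1) (- (- 3))  =[neg_neg →]=  3    ⊢ (- (- (- (a * (- (- 3))))))
(2) (- (- (a * (- (- 3)))))  =[neg_neg →]=  (a * (- (- 3)))    ⊢ (- (a * (- (- 3))))
(3) (- (- 3))  =[neg_neg →]=  3    ⊢ cost 10, within 10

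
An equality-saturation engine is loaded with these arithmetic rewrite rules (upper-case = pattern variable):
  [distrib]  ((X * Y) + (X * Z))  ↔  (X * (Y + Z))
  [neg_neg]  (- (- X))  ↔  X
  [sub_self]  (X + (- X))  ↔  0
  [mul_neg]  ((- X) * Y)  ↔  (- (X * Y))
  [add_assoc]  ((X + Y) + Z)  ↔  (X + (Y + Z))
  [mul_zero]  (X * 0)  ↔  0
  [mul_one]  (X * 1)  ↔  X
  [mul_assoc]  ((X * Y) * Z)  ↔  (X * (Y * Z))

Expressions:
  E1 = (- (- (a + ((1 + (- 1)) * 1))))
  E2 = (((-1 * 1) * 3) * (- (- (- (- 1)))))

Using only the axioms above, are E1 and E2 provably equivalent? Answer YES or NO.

NO

All listed rules preserve value, hence provable equivalence implies equal values everywhere; look for a separating assignment.
a=0 gives E1 ↦ 0, E2 ↦ -3; values differ ⇒ not provably equivalent.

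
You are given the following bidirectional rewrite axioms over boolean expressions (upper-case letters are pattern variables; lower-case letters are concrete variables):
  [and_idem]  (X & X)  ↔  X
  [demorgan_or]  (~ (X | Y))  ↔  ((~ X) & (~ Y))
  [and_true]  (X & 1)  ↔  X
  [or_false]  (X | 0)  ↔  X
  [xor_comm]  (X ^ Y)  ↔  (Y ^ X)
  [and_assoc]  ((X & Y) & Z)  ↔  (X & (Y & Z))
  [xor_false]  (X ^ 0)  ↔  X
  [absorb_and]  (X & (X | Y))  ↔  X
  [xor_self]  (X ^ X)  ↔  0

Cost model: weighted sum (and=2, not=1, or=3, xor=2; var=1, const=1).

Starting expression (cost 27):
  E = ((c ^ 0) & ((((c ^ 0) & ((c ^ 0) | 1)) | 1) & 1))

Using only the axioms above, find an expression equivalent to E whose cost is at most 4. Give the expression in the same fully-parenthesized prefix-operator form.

(c ^ 0)   [cost 4]

(1) ((((c ^ 0) & ((c ^ 0) | 1)) | 1) & 1)  =[and_true →]=  (((c ^ 0) & ((c ^ 0) | 1)) | 1)    ⊢ ((c ^ 0) & (((c ^ 0) & ((c ^ 0) | 1)) | 1))
(2) ((c ^ 0) & ((c ^ 0) | 1))  =[absorb_and →]=  (c ^ 0)    ⊢ ((c ^ 0) & ((c ^ 0) | 1))
(3) ((c ^ 0) & ((c ^ 0) | 1))  =[absorb_and →]=  (c ^ 0)    ⊢ cost 4, within 4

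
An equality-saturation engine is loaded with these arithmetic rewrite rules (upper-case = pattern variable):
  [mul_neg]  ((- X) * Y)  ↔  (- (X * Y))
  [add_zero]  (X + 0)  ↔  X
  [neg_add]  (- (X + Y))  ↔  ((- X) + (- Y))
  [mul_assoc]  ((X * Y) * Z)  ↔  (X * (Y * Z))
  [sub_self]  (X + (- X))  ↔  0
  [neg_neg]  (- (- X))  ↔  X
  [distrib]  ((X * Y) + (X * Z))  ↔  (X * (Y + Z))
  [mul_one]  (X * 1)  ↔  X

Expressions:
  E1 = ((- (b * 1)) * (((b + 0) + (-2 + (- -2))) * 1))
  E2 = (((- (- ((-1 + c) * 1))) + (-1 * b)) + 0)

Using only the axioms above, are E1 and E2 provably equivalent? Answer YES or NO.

NO

All listed rules preserve value, hence provable equivalence implies equal values everywhere; look for a separating assignment.
b=0, c=0 gives E1 ↦ 0, E2 ↦ -1; values differ ⇒ not provably equivalent.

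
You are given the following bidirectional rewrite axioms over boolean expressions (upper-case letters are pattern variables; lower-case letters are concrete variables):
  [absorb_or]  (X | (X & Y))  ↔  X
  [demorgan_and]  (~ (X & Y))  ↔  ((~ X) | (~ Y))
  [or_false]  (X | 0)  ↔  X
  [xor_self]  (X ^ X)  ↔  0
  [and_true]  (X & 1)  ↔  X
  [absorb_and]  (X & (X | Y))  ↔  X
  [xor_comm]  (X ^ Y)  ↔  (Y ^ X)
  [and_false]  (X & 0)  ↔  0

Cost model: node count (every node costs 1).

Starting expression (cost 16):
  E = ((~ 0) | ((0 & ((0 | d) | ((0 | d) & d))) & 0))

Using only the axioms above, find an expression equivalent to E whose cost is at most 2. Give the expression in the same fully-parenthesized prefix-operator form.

(~ 0)   [cost 2]

(1) ((0 | d) | ((0 | d) & d))  =[absorb_or →]=  (0 | d)    ⊢ ((~ 0) | ((0 & (0 | d)) & 0))
(2) (0 & (0 | d))  =[absorb_and →]=  0    ⊢ ((~ 0) | (0 & 0))
(3) (0 & 0)  =[and_false →]=  0    ⊢ ((~ 0) | 0)
(4) ((~ 0) | 0)  =[or_false →]=  (~ 0)    ⊢ cost 2, within 2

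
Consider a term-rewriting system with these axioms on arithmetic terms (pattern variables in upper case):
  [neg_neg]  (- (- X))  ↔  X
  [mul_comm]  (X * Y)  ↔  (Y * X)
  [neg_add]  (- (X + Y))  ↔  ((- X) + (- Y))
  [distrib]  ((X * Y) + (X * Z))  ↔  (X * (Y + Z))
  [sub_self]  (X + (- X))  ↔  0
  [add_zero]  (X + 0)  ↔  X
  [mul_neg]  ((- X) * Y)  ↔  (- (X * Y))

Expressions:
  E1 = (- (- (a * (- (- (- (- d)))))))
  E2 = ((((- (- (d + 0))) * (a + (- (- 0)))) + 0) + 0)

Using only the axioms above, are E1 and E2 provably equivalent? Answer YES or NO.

1. [neg_neg →] (- (- (- d)))  →  (- d);  E1 = (- (- (a * (- (- d)))))
2. [neg_neg →] (- (- d))  →  d;  E1 = (- (- (a * d)))
3. [neg_neg →] (- (- (a * d)))  →  (a * d)
4. [neg_neg ←] d  →  (- (- d));  E1 = (a * (- (- d)))
5. [add_zero ←] d  →  (d + 0);  E1 = (a * (- (- (d + 0))))
6. [add_zero ←] a  →  (a + 0);  E1 = ((a + 0) * (- (- (d + 0))))
7. [add_zero ←] ((a + 0) * (- (- (d + 0))))  →  (((a + 0) * (- (- (d + 0)))) + 0)
8. [neg_neg ←] 0  →  (- (- 0));  E1 = (((a + (- (- 0))) * (- (- (d + 0)))) + 0)
9. [mul_comm →] ((a + (- (- 0))) * (- (- (d + 0))))  →  ((- (- (d + 0))) * (a + (- (- 0))));  E1 = (((- (- (d + 0))) * (a + (- (- 0)))) + 0)
10. [add_zero ←] (((- (- (d + 0))) * (a + (- (- 0)))) + 0)  →  ((((- (- (d + 0))) * (a + (- (- 0)))) + 0) + 0);  this is E2

YES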